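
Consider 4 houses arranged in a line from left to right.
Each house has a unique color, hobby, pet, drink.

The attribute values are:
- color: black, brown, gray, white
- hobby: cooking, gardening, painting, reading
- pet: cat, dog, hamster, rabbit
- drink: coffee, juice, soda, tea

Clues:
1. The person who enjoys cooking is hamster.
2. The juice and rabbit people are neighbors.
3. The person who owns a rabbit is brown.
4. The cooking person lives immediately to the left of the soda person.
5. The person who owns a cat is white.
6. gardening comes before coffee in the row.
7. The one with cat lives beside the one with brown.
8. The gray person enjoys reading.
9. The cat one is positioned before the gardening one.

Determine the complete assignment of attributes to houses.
Solution:

House | Color | Hobby | Pet | Drink
-----------------------------------
  1   | white | painting | cat | juice
  2   | brown | gardening | rabbit | tea
  3   | black | cooking | hamster | coffee
  4   | gray | reading | dog | soda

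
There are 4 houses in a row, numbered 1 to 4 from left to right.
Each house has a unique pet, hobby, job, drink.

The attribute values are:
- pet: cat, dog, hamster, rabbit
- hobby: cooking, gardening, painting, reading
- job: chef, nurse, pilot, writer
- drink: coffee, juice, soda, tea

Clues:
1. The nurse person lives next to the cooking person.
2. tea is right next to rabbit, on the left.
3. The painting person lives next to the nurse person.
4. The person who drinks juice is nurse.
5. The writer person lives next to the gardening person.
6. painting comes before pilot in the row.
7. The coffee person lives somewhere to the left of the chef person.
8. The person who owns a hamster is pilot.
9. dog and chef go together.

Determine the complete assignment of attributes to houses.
Solution:

House | Pet | Hobby | Job | Drink
---------------------------------
  1   | cat | painting | writer | tea
  2   | rabbit | gardening | nurse | juice
  3   | hamster | cooking | pilot | coffee
  4   | dog | reading | chef | soda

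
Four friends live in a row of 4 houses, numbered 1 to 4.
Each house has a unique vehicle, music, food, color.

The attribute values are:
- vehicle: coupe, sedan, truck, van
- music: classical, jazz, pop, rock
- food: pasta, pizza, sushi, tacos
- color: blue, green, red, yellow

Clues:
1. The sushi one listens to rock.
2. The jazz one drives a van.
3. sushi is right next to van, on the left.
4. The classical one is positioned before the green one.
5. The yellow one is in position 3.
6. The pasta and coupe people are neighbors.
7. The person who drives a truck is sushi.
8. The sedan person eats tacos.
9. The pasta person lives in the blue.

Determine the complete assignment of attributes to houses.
Solution:

House | Vehicle | Music | Food | Color
--------------------------------------
  1   | truck | rock | sushi | red
  2   | van | jazz | pasta | blue
  3   | coupe | classical | pizza | yellow
  4   | sedan | pop | tacos | green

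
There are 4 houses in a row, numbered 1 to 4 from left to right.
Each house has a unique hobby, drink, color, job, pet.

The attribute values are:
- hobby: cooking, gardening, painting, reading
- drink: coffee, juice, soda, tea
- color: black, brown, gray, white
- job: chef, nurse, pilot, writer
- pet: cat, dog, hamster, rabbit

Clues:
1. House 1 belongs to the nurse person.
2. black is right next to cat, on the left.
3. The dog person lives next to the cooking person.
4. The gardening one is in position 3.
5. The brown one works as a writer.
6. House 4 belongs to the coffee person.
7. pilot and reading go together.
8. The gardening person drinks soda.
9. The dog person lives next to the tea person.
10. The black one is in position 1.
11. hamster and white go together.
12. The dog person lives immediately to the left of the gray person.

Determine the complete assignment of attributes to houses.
Solution:

House | Hobby | Drink | Color | Job | Pet
-----------------------------------------
  1   | painting | juice | black | nurse | dog
  2   | cooking | tea | gray | chef | cat
  3   | gardening | soda | brown | writer | rabbit
  4   | reading | coffee | white | pilot | hamster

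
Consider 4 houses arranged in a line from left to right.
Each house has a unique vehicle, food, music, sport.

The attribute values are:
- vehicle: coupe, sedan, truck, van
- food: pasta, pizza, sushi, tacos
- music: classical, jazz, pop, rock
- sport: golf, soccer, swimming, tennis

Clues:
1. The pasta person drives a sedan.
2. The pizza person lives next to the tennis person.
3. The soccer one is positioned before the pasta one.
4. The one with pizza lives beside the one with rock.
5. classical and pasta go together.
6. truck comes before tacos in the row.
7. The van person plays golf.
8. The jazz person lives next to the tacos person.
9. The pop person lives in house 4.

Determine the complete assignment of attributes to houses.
Solution:

House | Vehicle | Food | Music | Sport
--------------------------------------
  1   | truck | pizza | jazz | soccer
  2   | coupe | tacos | rock | tennis
  3   | sedan | pasta | classical | swimming
  4   | van | sushi | pop | golf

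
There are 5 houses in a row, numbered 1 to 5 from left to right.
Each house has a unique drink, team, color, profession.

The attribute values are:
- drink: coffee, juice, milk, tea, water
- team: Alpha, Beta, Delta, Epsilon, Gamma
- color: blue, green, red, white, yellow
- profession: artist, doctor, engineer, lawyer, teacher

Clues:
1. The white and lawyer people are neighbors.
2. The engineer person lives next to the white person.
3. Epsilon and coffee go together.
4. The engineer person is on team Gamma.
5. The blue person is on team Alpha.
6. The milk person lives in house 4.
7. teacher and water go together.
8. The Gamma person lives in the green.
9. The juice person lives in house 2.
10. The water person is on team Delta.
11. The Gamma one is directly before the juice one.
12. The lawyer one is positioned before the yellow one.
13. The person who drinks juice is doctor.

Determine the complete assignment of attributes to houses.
Solution:

House | Drink | Team | Color | Profession
-----------------------------------------
  1   | tea | Gamma | green | engineer
  2   | juice | Beta | white | doctor
  3   | coffee | Epsilon | red | lawyer
  4   | milk | Alpha | blue | artist
  5   | water | Delta | yellow | teacher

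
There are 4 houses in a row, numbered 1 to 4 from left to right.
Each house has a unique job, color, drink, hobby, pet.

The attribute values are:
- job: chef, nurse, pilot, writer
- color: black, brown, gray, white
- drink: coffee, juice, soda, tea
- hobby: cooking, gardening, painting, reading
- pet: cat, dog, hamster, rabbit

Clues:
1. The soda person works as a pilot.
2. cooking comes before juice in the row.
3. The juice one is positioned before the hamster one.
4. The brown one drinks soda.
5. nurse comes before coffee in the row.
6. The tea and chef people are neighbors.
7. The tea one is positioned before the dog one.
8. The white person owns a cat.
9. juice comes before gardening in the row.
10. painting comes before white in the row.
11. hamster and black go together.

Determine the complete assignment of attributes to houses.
Solution:

House | Job | Color | Drink | Hobby | Pet
-----------------------------------------
  1   | pilot | brown | soda | painting | rabbit
  2   | nurse | white | tea | cooking | cat
  3   | chef | gray | juice | reading | dog
  4   | writer | black | coffee | gardening | hamster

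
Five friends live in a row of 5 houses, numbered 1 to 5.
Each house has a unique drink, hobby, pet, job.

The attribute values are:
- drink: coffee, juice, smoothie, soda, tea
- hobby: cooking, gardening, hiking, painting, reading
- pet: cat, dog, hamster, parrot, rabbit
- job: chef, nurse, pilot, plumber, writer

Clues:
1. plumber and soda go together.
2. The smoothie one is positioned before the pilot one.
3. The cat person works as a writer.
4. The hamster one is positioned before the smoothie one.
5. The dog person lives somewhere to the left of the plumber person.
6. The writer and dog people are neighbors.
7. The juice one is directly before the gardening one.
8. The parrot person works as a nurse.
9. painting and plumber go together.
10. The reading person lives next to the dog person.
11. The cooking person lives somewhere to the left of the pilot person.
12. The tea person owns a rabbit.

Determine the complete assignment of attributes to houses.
Solution:

House | Drink | Hobby | Pet | Job
---------------------------------
  1   | juice | reading | cat | writer
  2   | coffee | gardening | dog | chef
  3   | soda | painting | hamster | plumber
  4   | smoothie | cooking | parrot | nurse
  5   | tea | hiking | rabbit | pilot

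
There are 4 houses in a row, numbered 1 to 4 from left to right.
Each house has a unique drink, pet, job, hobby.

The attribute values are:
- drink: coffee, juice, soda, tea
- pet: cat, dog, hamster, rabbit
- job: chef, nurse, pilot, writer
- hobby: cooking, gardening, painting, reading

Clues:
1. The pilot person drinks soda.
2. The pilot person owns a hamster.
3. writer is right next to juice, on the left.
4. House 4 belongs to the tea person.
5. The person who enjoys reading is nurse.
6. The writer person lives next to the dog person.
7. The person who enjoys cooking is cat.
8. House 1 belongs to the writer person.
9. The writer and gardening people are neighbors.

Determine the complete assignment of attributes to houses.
Solution:

House | Drink | Pet | Job | Hobby
---------------------------------
  1   | coffee | cat | writer | cooking
  2   | juice | dog | chef | gardening
  3   | soda | hamster | pilot | painting
  4   | tea | rabbit | nurse | reading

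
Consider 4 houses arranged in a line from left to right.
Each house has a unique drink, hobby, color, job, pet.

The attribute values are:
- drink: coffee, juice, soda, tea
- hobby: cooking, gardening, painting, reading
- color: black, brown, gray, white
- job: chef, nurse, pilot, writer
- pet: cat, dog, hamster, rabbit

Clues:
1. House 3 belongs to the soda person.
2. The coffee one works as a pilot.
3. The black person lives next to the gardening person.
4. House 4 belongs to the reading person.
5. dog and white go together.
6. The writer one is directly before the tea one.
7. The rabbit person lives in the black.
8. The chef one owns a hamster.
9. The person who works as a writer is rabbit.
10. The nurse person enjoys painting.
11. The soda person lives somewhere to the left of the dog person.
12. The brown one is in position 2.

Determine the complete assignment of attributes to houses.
Solution:

House | Drink | Hobby | Color | Job | Pet
-----------------------------------------
  1   | juice | cooking | black | writer | rabbit
  2   | tea | gardening | brown | chef | hamster
  3   | soda | painting | gray | nurse | cat
  4   | coffee | reading | white | pilot | dog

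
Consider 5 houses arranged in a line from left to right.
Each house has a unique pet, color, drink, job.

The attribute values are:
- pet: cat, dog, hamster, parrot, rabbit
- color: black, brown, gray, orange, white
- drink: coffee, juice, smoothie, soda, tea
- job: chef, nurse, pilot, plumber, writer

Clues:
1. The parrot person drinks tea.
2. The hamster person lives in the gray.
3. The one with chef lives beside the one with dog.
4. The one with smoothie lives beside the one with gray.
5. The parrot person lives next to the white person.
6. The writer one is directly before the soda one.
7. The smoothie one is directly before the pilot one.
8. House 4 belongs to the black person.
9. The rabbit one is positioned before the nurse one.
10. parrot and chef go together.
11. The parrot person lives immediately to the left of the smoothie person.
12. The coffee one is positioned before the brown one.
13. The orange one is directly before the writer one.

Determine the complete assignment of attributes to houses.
Solution:

House | Pet | Color | Drink | Job
---------------------------------
  1   | parrot | orange | tea | chef
  2   | dog | white | smoothie | writer
  3   | hamster | gray | soda | pilot
  4   | rabbit | black | coffee | plumber
  5   | cat | brown | juice | nurse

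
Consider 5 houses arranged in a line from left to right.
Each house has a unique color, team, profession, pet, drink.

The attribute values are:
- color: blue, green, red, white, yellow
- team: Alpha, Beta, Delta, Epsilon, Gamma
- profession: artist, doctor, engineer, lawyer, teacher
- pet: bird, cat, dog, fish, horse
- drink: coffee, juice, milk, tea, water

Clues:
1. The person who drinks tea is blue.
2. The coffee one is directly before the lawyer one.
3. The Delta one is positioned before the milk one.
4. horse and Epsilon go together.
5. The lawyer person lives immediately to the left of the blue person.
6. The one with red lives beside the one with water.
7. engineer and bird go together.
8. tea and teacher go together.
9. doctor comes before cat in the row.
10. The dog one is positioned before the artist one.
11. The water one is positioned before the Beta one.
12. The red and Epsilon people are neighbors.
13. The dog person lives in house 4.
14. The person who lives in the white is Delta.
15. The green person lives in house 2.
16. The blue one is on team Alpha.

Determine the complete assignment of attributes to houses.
Solution:

House | Color | Team | Profession | Pet | Drink
-----------------------------------------------
  1   | red | Gamma | engineer | bird | coffee
  2   | green | Epsilon | lawyer | horse | water
  3   | blue | Alpha | teacher | fish | tea
  4   | white | Delta | doctor | dog | juice
  5   | yellow | Beta | artist | cat | milk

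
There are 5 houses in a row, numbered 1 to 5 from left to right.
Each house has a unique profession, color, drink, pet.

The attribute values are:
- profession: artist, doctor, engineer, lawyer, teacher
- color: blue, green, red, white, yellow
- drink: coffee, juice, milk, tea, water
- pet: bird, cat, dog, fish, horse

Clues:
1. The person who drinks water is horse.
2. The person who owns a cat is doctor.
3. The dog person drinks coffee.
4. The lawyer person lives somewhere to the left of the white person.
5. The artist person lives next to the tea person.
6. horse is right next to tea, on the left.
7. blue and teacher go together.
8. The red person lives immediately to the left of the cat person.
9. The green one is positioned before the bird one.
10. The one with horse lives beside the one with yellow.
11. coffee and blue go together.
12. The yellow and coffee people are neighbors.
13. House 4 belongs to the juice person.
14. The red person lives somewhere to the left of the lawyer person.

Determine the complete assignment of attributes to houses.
Solution:

House | Profession | Color | Drink | Pet
----------------------------------------
  1   | artist | red | water | horse
  2   | doctor | yellow | tea | cat
  3   | teacher | blue | coffee | dog
  4   | lawyer | green | juice | fish
  5   | engineer | white | milk | bird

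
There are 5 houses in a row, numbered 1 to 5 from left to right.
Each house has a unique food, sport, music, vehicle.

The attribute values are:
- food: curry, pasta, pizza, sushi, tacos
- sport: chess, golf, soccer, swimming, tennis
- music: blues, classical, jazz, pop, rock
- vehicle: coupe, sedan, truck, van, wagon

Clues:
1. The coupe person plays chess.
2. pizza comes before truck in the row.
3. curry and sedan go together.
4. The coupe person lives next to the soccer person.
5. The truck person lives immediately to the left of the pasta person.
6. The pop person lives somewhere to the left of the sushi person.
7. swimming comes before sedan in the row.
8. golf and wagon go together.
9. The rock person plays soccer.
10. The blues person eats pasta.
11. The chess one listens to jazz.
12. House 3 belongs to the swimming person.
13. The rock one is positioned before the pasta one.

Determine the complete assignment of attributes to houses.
Solution:

House | Food | Sport | Music | Vehicle
--------------------------------------
  1   | pizza | chess | jazz | coupe
  2   | tacos | soccer | rock | truck
  3   | pasta | swimming | blues | van
  4   | curry | tennis | pop | sedan
  5   | sushi | golf | classical | wagon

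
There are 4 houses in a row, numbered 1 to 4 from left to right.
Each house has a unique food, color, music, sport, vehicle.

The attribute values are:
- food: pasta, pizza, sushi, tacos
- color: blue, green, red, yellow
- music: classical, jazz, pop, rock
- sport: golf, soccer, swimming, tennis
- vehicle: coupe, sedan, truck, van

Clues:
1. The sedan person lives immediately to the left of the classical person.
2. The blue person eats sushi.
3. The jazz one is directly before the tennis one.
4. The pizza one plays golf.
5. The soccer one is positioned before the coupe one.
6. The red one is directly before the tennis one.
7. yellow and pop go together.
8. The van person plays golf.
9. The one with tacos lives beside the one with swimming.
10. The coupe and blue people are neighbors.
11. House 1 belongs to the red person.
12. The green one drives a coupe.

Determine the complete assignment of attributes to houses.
Solution:

House | Food | Color | Music | Sport | Vehicle
----------------------------------------------
  1   | pasta | red | jazz | soccer | sedan
  2   | tacos | green | classical | tennis | coupe
  3   | sushi | blue | rock | swimming | truck
  4   | pizza | yellow | pop | golf | van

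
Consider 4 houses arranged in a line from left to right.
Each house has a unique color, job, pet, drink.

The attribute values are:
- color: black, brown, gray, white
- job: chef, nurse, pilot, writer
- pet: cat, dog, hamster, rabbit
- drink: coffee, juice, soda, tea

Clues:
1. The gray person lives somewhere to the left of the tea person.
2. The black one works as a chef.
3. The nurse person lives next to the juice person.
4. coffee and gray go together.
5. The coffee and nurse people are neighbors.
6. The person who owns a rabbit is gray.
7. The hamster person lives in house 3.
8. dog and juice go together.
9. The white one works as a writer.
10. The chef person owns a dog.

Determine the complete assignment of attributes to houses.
Solution:

House | Color | Job | Pet | Drink
---------------------------------
  1   | white | writer | cat | soda
  2   | gray | pilot | rabbit | coffee
  3   | brown | nurse | hamster | tea
  4   | black | chef | dog | juice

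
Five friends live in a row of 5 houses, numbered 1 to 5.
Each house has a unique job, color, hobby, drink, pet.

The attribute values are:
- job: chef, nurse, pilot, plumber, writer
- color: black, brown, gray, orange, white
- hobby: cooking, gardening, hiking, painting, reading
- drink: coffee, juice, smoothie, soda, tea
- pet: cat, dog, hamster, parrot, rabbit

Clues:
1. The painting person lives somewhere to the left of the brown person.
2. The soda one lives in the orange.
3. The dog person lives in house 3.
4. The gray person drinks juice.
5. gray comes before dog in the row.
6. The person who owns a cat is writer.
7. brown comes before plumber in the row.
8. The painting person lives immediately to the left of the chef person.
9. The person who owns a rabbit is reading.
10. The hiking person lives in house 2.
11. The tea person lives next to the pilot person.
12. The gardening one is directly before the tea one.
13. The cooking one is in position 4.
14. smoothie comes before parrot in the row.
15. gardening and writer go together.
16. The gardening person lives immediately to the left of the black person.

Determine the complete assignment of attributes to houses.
Solution:

House | Job | Color | Hobby | Drink | Pet
-----------------------------------------
  1   | writer | gray | gardening | juice | cat
  2   | nurse | black | hiking | tea | hamster
  3   | pilot | white | painting | smoothie | dog
  4   | chef | brown | cooking | coffee | parrot
  5   | plumber | orange | reading | soda | rabbit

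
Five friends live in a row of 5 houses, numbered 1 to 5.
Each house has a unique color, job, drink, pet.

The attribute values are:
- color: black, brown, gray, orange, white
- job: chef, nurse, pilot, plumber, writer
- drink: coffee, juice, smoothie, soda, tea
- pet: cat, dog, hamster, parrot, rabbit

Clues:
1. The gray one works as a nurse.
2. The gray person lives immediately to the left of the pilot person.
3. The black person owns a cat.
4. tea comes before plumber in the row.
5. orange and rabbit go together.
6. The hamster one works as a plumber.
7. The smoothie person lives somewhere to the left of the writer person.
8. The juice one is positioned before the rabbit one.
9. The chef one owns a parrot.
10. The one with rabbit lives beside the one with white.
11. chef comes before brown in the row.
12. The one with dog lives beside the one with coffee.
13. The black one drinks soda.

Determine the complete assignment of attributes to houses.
Solution:

House | Color | Job | Drink | Pet
---------------------------------
  1   | gray | nurse | juice | dog
  2   | orange | pilot | coffee | rabbit
  3   | white | chef | tea | parrot
  4   | brown | plumber | smoothie | hamster
  5   | black | writer | soda | cat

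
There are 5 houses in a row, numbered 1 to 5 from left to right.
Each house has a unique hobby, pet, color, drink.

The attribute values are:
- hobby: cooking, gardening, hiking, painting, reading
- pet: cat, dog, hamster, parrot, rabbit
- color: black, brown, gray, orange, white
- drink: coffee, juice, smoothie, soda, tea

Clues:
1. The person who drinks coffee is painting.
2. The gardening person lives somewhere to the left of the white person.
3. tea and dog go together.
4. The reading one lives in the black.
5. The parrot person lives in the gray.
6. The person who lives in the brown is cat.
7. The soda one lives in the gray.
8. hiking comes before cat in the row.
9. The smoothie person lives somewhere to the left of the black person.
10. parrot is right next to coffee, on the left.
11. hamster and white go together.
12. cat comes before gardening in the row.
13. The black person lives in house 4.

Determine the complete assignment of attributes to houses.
Solution:

House | Hobby | Pet | Color | Drink
-----------------------------------
  1   | hiking | parrot | gray | soda
  2   | painting | cat | brown | coffee
  3   | gardening | rabbit | orange | smoothie
  4   | reading | dog | black | tea
  5   | cooking | hamster | white | juice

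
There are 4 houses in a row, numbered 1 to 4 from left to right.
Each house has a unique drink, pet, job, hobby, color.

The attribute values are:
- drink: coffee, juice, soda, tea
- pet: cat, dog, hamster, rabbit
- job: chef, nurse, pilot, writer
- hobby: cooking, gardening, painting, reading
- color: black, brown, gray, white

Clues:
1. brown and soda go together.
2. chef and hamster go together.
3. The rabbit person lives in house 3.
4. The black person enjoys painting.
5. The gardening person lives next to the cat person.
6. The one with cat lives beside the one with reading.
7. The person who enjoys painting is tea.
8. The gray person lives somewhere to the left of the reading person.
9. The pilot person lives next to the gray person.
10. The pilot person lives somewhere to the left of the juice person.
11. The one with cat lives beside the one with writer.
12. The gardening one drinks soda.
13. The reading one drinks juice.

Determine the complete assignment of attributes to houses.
Solution:

House | Drink | Pet | Job | Hobby | Color
-----------------------------------------
  1   | soda | dog | pilot | gardening | brown
  2   | coffee | cat | nurse | cooking | gray
  3   | juice | rabbit | writer | reading | white
  4   | tea | hamster | chef | painting | black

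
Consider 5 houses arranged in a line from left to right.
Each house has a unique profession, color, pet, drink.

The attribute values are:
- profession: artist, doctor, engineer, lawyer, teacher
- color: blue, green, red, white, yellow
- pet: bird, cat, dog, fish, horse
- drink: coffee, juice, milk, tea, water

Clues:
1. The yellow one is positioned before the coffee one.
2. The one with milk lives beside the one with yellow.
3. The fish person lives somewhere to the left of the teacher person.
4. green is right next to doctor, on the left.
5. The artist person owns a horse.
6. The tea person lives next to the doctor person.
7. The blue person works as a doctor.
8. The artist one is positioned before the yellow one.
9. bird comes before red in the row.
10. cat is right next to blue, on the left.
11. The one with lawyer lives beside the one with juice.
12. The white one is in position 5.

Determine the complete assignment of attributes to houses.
Solution:

House | Profession | Color | Pet | Drink
----------------------------------------
  1   | lawyer | green | cat | tea
  2   | doctor | blue | bird | juice
  3   | artist | red | horse | milk
  4   | engineer | yellow | fish | water
  5   | teacher | white | dog | coffee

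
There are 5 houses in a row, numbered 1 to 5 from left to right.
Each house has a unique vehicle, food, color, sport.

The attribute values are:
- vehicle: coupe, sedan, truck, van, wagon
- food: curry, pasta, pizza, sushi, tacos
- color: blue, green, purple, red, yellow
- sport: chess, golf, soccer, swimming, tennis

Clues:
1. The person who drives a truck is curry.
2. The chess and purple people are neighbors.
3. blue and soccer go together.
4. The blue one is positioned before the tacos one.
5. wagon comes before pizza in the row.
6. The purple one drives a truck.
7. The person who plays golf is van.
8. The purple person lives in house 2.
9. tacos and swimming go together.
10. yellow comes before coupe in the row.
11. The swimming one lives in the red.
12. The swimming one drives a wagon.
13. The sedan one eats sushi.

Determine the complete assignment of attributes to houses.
Solution:

House | Vehicle | Food | Color | Sport
--------------------------------------
  1   | sedan | sushi | yellow | chess
  2   | truck | curry | purple | tennis
  3   | coupe | pasta | blue | soccer
  4   | wagon | tacos | red | swimming
  5   | van | pizza | green | golf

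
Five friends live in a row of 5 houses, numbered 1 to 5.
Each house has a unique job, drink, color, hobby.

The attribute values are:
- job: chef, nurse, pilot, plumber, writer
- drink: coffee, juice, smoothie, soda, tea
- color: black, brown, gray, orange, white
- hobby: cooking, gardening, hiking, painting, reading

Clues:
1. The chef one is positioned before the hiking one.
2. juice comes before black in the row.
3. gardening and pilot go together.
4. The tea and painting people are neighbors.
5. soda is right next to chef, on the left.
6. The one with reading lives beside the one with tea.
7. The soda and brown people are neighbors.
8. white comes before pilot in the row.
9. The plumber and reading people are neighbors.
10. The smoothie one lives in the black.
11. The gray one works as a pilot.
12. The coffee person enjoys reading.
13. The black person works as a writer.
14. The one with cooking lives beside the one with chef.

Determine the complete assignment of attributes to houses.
Solution:

House | Job | Drink | Color | Hobby
-----------------------------------
  1   | plumber | soda | white | cooking
  2   | chef | coffee | brown | reading
  3   | pilot | tea | gray | gardening
  4   | nurse | juice | orange | painting
  5   | writer | smoothie | black | hiking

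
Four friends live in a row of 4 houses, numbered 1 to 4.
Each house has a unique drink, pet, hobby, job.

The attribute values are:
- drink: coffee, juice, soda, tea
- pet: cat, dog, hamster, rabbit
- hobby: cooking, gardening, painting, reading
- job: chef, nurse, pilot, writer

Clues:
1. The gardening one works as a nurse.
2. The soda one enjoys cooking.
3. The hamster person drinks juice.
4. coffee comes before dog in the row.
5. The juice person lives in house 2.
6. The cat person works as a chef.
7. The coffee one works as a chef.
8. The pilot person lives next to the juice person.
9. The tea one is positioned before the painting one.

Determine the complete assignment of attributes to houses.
Solution:

House | Drink | Pet | Hobby | Job
---------------------------------
  1   | tea | rabbit | reading | pilot
  2   | juice | hamster | gardening | nurse
  3   | coffee | cat | painting | chef
  4   | soda | dog | cooking | writer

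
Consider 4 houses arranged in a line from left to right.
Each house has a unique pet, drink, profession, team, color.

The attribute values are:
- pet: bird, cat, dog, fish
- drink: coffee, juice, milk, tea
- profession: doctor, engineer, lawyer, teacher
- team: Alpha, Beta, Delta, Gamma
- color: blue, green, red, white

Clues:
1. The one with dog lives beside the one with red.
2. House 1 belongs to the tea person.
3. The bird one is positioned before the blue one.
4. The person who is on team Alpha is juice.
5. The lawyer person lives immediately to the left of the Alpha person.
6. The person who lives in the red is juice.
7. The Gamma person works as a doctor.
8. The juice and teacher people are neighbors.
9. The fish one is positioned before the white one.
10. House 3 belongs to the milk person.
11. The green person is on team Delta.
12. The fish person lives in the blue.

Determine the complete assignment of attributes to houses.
Solution:

House | Pet | Drink | Profession | Team | Color
-----------------------------------------------
  1   | dog | tea | lawyer | Delta | green
  2   | bird | juice | engineer | Alpha | red
  3   | fish | milk | teacher | Beta | blue
  4   | cat | coffee | doctor | Gamma | white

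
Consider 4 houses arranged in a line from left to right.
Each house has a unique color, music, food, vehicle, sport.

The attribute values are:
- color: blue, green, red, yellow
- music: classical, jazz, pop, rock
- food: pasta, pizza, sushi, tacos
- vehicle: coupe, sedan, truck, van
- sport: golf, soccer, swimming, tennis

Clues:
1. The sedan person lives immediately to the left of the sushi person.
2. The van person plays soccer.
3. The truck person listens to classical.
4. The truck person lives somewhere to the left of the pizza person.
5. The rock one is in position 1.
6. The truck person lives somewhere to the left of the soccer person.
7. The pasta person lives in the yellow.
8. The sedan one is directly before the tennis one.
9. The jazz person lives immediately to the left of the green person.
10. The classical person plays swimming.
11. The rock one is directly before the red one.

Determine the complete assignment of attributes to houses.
Solution:

House | Color | Music | Food | Vehicle | Sport
----------------------------------------------
  1   | yellow | rock | pasta | sedan | golf
  2   | red | jazz | sushi | coupe | tennis
  3   | green | classical | tacos | truck | swimming
  4   | blue | pop | pizza | van | soccer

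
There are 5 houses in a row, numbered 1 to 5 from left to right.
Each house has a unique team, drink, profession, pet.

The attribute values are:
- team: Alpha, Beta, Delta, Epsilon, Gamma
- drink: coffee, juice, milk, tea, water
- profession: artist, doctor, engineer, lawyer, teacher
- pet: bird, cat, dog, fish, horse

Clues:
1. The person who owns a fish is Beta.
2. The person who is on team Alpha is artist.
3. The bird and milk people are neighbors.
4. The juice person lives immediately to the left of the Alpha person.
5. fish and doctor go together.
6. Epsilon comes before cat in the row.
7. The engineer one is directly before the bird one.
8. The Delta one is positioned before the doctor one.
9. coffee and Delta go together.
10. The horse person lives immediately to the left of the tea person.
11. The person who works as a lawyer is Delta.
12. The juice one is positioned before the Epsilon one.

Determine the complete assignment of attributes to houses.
Solution:

House | Team | Drink | Profession | Pet
---------------------------------------
  1   | Gamma | juice | engineer | horse
  2   | Alpha | tea | artist | bird
  3   | Epsilon | milk | teacher | dog
  4   | Delta | coffee | lawyer | cat
  5   | Beta | water | doctor | fish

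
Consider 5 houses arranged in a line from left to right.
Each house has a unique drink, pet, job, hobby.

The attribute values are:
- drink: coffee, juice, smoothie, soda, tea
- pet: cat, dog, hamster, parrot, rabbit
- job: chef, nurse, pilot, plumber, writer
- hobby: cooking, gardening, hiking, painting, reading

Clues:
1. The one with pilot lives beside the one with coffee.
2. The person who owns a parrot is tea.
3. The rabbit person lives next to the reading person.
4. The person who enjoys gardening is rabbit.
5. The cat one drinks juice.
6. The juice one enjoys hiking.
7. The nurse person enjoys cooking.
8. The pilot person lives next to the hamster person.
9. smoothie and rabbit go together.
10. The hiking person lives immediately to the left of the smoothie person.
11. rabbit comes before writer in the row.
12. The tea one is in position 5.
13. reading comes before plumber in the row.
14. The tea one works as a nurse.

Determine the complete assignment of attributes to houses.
Solution:

House | Drink | Pet | Job | Hobby
---------------------------------
  1   | juice | cat | chef | hiking
  2   | smoothie | rabbit | pilot | gardening
  3   | coffee | hamster | writer | reading
  4   | soda | dog | plumber | painting
  5   | tea | parrot | nurse | cooking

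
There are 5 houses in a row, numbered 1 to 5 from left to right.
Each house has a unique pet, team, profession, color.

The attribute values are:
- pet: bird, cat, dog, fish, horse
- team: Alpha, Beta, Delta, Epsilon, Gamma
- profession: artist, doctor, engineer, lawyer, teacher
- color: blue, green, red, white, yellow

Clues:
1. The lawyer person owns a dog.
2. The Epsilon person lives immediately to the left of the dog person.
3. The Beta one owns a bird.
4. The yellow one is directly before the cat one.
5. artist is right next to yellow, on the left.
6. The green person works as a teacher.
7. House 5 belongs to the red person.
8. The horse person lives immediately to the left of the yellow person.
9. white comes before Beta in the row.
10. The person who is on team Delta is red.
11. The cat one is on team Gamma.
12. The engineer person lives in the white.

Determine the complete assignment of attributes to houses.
Solution:

House | Pet | Team | Profession | Color
---------------------------------------
  1   | horse | Epsilon | artist | blue
  2   | dog | Alpha | lawyer | yellow
  3   | cat | Gamma | engineer | white
  4   | bird | Beta | teacher | green
  5   | fish | Delta | doctor | red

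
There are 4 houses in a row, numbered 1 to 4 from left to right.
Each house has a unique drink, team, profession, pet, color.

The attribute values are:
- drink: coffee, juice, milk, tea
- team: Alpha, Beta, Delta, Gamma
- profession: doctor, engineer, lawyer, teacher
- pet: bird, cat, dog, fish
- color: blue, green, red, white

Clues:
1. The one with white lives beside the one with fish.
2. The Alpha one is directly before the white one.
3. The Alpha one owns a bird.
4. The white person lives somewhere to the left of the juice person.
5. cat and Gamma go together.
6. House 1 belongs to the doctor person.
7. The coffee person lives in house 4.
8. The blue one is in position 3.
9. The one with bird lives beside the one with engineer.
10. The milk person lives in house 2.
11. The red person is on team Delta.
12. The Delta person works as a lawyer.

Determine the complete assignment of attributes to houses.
Solution:

House | Drink | Team | Profession | Pet | Color
-----------------------------------------------
  1   | tea | Alpha | doctor | bird | green
  2   | milk | Gamma | engineer | cat | white
  3   | juice | Beta | teacher | fish | blue
  4   | coffee | Delta | lawyer | dog | red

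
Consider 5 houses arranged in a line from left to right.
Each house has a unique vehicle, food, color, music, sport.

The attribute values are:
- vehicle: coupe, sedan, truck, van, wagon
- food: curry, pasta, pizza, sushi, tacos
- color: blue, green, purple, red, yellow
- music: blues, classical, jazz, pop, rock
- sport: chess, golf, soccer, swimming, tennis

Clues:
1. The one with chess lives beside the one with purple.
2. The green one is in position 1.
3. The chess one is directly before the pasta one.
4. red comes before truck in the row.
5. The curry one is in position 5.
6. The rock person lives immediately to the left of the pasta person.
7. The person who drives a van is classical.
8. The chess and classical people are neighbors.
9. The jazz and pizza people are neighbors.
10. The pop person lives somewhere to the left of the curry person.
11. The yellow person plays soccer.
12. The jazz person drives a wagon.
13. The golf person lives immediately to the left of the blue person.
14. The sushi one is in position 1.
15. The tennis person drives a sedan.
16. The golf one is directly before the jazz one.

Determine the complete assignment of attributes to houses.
Solution:

House | Vehicle | Food | Color | Music | Sport
----------------------------------------------
  1   | coupe | sushi | green | rock | chess
  2   | van | pasta | purple | classical | golf
  3   | wagon | tacos | blue | jazz | swimming
  4   | sedan | pizza | red | pop | tennis
  5   | truck | curry | yellow | blues | soccer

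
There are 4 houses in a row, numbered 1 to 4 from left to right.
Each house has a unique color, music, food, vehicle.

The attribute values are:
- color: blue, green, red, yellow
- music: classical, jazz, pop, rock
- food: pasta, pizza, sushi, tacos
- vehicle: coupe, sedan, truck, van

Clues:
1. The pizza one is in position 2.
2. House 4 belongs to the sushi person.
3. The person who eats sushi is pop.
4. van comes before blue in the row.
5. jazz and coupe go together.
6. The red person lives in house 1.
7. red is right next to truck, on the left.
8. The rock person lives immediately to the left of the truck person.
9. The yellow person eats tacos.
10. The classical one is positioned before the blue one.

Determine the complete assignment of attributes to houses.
Solution:

House | Color | Music | Food | Vehicle
--------------------------------------
  1   | red | rock | pasta | van
  2   | green | classical | pizza | truck
  3   | yellow | jazz | tacos | coupe
  4   | blue | pop | sushi | sedan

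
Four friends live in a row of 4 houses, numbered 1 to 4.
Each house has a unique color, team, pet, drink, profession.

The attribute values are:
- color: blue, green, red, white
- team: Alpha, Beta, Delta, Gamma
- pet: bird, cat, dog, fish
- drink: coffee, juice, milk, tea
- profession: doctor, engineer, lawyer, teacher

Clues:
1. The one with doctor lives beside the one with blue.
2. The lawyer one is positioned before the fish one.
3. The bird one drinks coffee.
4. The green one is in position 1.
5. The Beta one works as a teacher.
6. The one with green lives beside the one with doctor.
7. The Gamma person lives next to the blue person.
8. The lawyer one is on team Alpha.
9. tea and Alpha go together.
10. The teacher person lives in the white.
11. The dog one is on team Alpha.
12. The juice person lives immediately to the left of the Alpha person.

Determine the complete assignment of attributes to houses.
Solution:

House | Color | Team | Pet | Drink | Profession
-----------------------------------------------
  1   | green | Delta | bird | coffee | engineer
  2   | red | Gamma | cat | juice | doctor
  3   | blue | Alpha | dog | tea | lawyer
  4   | white | Beta | fish | milk | teacher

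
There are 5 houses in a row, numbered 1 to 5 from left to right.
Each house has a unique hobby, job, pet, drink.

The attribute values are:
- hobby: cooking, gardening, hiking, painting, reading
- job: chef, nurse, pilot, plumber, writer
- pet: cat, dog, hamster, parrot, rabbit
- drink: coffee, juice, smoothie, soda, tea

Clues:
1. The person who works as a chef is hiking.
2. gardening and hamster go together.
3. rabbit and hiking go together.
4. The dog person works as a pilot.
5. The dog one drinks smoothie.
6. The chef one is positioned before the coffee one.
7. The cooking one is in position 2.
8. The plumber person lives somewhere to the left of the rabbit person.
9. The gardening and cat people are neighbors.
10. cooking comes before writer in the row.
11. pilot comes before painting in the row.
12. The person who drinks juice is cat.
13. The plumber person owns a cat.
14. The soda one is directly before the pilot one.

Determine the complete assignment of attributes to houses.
Solution:

House | Hobby | Job | Pet | Drink
---------------------------------
  1   | gardening | nurse | hamster | tea
  2   | cooking | plumber | cat | juice
  3   | hiking | chef | rabbit | soda
  4   | reading | pilot | dog | smoothie
  5   | painting | writer | parrot | coffee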